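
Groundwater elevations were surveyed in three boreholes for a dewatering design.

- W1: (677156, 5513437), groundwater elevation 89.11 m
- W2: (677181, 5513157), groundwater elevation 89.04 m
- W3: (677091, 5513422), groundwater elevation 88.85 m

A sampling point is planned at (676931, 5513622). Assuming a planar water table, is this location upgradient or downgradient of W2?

With h = a·x + b·y + c and W1 as origin, the differences give:
  25·a + (-280)·b = -0.07
  (-65)·a + (-15)·b = -0.26
Eliminate b (×(-15) and ×(-280), subtract): -18575·a = -71.750 → a = ∂h/∂x = +0.003863
Back-substitute: b = ∂h/∂y = +0.0005949.
Head at (676931, 5513622) = 89.11 + (+0.003863)·(-225) + (+0.0005949)·(185) = 88.35 m.
That is lower than the 89.04 m at W2, so the point is downgradient.

downgradient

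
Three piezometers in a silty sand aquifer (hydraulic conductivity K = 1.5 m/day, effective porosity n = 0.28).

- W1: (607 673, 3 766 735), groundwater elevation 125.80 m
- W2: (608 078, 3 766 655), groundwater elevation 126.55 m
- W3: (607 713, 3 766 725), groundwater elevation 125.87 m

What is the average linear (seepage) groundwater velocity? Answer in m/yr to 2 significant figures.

Taking W1 as reference: W2−W1 = (405, -80, +0.75); W3−W1 = (40, -10, +0.07).
Solve a·Δx + b·Δy = Δh: det = 405·(-10) − 40·(-80) = -850.
∂h/∂x = [(+0.75)·(-10) − (+0.07)·(-80)] / -850 = +0.002235
∂h/∂y = [405·(+0.07) − 40·(+0.75)] / -850 = +0.001941
|∇h| = √(0.002235² + 0.001941²) = 0.00296
Seepage velocity v = K·i/n = 1.5 × 0.00296 / 0.28 = 0.01586 m/day = 5.793 m/yr.

5.8 m/yr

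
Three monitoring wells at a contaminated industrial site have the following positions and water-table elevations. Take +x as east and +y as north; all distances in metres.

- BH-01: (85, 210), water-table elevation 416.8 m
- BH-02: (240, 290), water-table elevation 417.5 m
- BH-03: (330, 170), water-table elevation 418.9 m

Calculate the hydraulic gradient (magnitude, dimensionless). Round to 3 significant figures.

0.00966

Taking BH-01 as reference: BH-02−BH-01 = (155, 80, +0.7); BH-03−BH-01 = (245, -40, +2.1).
Determinant of the coordinate differences = 155·(-40) − 245·80 = -25800.
∂h/∂x = [(+0.7)·(-40) − (+2.1)·80] / -25800 = +0.007597
∂h/∂y = [155·(+2.1) − 245·(+0.7)] / -25800 = -0.005969
|∇h| = √(0.007597² + -0.005969²) = 0.009661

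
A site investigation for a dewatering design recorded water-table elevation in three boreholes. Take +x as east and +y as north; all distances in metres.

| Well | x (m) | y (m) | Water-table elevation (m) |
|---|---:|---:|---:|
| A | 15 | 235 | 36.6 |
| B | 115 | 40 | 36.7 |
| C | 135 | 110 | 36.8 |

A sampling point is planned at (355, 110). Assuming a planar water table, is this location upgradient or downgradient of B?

Differences from A: to B (Δx, Δy, Δh) = (100, -195, +0.1); to C = (120, -125, +0.2).
Solve a·Δx + b·Δy = Δh: det = 100·(-125) − 120·(-195) = 10900.
∂h/∂x = [(+0.1)·(-125) − (+0.2)·(-195)] / 10900 = +0.002431
∂h/∂y = [100·(+0.2) − 120·(+0.1)] / 10900 = +0.0007339
Head at (355, 110) = 36.6 + (+0.002431)·(340) + (+0.0007339)·(-125) = 37.33 m.
That is higher than the 36.7 m at B, so the point is upgradient.

upgradient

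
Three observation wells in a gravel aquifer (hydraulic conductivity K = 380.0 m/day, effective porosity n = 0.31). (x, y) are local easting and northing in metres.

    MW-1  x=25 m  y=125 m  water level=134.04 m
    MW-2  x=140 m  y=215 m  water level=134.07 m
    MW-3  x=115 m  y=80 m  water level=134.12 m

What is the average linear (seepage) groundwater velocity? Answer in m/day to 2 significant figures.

Three-point gradient (reference MW-1): Δ to MW-2 = (115, 90, +0.03), Δ to MW-3 = (90, -45, +0.08).
∂h/∂x = +0.0006441, ∂h/∂y = -0.0004896 (det = -13275).
|∇h| = √(0.0006441² + -0.0004896²) = 0.0008091
Seepage velocity v = K·i/n = 380.0 × 0.0008091 / 0.31 = 0.9918 m/day.

0.99 m/day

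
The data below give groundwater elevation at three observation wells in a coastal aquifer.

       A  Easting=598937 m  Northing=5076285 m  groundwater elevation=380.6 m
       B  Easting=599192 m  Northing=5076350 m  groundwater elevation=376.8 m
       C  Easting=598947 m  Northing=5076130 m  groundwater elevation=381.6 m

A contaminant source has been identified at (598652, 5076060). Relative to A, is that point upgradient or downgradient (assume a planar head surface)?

upgradient

Taking A as reference: B−A = (255, 65, -3.8); C−A = (10, -155, +1.0).
Determinant of the coordinate differences = 255·(-155) − 10·65 = -40175.
∂h/∂x = [(-3.8)·(-155) − (+1.0)·65] / -40175 = -0.01304
∂h/∂y = [255·(+1.0) − 10·(-3.8)] / -40175 = -0.007293
Head at (598652, 5076060) = 380.6 + (-0.01304)·(-285) + (-0.007293)·(-225) = 385.96 m.
That is higher than the 380.6 m at A, so the point is upgradient.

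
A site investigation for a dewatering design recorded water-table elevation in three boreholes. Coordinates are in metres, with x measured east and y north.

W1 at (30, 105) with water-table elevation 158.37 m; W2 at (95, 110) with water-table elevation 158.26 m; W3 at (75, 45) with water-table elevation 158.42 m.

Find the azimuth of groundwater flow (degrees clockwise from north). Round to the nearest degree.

Taking W1 as reference: W2−W1 = (65, 5, -0.11); W3−W1 = (45, -60, +0.05).
Determinant of the coordinate differences = 65·(-60) − 45·5 = -4125.
∂h/∂x = [(-0.11)·(-60) − (+0.05)·5] / -4125 = -0.001539
∂h/∂y = [65·(+0.05) − 45·(-0.11)] / -4125 = -0.001988
Flow direction (−∇h) has components (+0.001539 E, +0.001988 N).
Azimuth = atan2(E, N) = atan2(+0.001539, +0.001988) = 37.8° ≈ 038°.

038°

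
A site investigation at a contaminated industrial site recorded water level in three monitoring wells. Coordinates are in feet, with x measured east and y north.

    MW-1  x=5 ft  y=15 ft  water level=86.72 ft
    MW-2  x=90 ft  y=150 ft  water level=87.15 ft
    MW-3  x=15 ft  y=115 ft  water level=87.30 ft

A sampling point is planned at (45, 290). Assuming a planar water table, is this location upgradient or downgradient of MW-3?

With h = a·x + b·y + c and MW-1 as origin, the differences give:
  85·a + 135·b = +0.43
  10·a + 100·b = +0.58
Eliminate b (×100 and ×135, subtract): 7150·a = -35.300 → a = ∂h/∂x = -0.004937
Back-substitute: b = ∂h/∂y = +0.006294.
Head at (45, 290) = 86.72 + (-0.004937)·(40) + (+0.006294)·(275) = 88.25 ft.
That is higher than the 87.30 ft at MW-3, so the point is upgradient.

upgradient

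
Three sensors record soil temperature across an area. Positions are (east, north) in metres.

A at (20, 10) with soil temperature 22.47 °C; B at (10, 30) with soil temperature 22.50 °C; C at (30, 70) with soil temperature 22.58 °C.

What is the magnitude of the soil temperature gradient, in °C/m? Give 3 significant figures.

Differences from A: to B (Δx, Δy, Δh) = (-10, 20, +0.03); to C = (10, 60, +0.11).
Solve a·Δx + b·Δy = ΔT: det = (-10)·60 − 10·20 = -800.
∂T/∂x = [(+0.03)·60 − (+0.11)·20] / -800 = +0.0005000
∂T/∂y = [(-10)·(+0.11) − 10·(+0.03)] / -800 = +0.001750
|∇f| = √(0.0005000² + 0.001750²) = 0.00182 °C/m

0.00182 °C/m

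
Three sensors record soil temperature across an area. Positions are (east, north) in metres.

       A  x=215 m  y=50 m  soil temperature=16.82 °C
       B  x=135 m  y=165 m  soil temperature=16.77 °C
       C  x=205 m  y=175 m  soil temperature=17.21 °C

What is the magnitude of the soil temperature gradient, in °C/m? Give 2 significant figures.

Differences from A: to B (Δx, Δy, Δh) = (-80, 115, -0.05); to C = (-10, 125, +0.39).
Determinant of the coordinate differences = (-80)·125 − (-10)·115 = -8850.
∂T/∂x = [(-0.05)·125 − (+0.39)·115] / -8850 = +0.005774
∂T/∂y = [(-80)·(+0.39) − (-10)·(-0.05)] / -8850 = +0.003582
|∇f| = √(0.005774² + 0.003582²) = 0.006795 °C/m

0.0068 °C/m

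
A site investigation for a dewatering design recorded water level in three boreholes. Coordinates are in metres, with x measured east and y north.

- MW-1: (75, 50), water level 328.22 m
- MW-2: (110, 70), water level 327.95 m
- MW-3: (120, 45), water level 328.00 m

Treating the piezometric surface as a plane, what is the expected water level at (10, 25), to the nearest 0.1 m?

Differences from MW-1: to MW-2 (Δx, Δy, Δh) = (35, 20, -0.27); to MW-3 = (45, -5, -0.22).
Determinant of the coordinate differences = 35·(-5) − 45·20 = -1075.
∂h/∂x = [(-0.27)·(-5) − (-0.22)·20] / -1075 = -0.005349
∂h/∂y = [35·(-0.22) − 45·(-0.27)] / -1075 = -0.004140
h(10, 25) = 328.22 + (-0.005349)·(-65) + (-0.004140)·(-25) = 328.22 +0.348 +0.103 = 328.671 m.

328.7 m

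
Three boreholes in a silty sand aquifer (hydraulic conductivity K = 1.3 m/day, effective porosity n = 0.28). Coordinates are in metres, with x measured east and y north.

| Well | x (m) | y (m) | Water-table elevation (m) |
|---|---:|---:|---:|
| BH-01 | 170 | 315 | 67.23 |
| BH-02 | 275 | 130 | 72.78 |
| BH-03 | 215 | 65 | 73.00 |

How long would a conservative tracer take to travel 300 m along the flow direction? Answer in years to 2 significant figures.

6.6 years

With h = a·x + b·y + c and BH-01 as origin, the differences give:
  105·a + (-185)·b = +5.55
  45·a + (-250)·b = +5.77
Eliminate b (×(-250) and ×(-185), subtract): -17925·a = -320.050 → a = ∂h/∂x = +0.01785
Back-substitute: b = ∂h/∂y = -0.01987.
|∇h| = √(0.01785² + -0.01987²) = 0.02671
Seepage velocity v = K·i/n = 1.3 × 0.02671 / 0.28 = 0.124 m/day.
t = 300 / 0.124 = 2419 days = 6.62 years.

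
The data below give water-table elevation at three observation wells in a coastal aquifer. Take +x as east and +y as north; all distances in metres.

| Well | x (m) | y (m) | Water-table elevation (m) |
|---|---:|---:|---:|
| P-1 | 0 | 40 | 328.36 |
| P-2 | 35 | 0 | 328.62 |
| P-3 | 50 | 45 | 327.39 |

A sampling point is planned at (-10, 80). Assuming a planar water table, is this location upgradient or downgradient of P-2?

downgradient

Three-point gradient (reference P-1): Δ to P-2 = (35, -40, +0.26), Δ to P-3 = (50, 5, -0.97).
∂h/∂x = -0.01724, ∂h/∂y = -0.02159 (det = 2175).
Head at (-10, 80) = 328.36 + (-0.01724)·(-10) + (-0.02159)·(40) = 327.67 m.
That is lower than the 328.62 m at P-2, so the point is downgradient.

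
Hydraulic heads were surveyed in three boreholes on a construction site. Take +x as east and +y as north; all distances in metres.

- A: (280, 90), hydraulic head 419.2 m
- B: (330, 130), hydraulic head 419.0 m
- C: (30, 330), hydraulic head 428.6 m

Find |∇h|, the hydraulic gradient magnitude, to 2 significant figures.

0.027

Three-point gradient (reference A): Δ to B = (50, 40, -0.2), Δ to C = (-250, 240, +9.4).
∂h/∂x = -0.01927, ∂h/∂y = +0.01909 (det = 22000).
|∇h| = √(-0.01927² + 0.01909²) = 0.02712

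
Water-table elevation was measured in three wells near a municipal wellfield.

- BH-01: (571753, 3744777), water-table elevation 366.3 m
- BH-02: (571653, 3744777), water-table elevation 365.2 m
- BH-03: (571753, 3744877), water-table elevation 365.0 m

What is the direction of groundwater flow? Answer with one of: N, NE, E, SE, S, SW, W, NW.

NW

∂h/∂x = (365.2 − 366.3) / (571653 − 571753) = +0.01100
∂h/∂y = (365.0 − 366.3) / (3744877 − 3744777) = -0.01300
Flow = −∇h = (-0.01100 east, +0.01300 north), which points northwest.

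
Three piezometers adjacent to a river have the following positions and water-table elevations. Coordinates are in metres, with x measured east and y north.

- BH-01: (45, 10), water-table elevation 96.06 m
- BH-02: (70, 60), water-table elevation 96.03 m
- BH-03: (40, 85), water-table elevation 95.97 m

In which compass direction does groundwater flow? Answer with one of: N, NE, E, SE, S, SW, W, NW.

NW

Three-point gradient (reference BH-01): Δ to BH-02 = (25, 50, -0.03), Δ to BH-03 = (-5, 75, -0.09).
∂h/∂x = +0.001059, ∂h/∂y = -0.001129 (det = 2125).
Flow = −∇h = (-0.001059 east, +0.001129 north), which points northwest.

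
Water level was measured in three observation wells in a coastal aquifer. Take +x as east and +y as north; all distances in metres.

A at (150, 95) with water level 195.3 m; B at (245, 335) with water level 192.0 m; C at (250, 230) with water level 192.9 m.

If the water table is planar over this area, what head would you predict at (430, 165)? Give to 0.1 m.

191.4 m

With h = a·x + b·y + c and A as origin, the differences give:
  95·a + 240·b = -3.3
  100·a + 135·b = -2.4
Eliminate b (×135 and ×240, subtract): -11175·a = 130.50 → a = ∂h/∂x = -0.01168
Back-substitute: b = ∂h/∂y = -0.009128.
h(430, 165) = 195.3 + (-0.01168)·(280) + (-0.009128)·(70) = 195.3 -3.270 -0.639 = 191.391 m.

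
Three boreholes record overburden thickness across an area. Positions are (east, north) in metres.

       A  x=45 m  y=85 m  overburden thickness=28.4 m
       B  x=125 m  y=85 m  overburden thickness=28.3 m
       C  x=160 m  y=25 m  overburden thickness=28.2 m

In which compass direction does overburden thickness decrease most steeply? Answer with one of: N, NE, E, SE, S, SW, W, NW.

SE

With d = a·x + b·y + c and A as origin, the differences give:
  80·a + 0·b = -0.1
  115·a + (-60)·b = -0.2
Eliminate b (×(-60) and ×0, subtract): -4800·a = 6.00 → a = ∂d/∂x = -0.001250
Back-substitute: b = ∂d/∂y = +0.0009375.
Steepest decrease is along −∇f = (+0.001250 E, -0.0009375 N) → southeast.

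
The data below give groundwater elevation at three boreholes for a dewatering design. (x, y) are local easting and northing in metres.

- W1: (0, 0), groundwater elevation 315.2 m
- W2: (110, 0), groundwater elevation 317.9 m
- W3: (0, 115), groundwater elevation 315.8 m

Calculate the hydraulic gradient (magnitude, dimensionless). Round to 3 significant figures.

0.0251

∂h/∂x = (317.9 − 315.2) / (110 − 0) = +0.02455
∂h/∂y = (315.8 − 315.2) / (115 − 0) = +0.005217
|∇h| = √(0.02455² + 0.005217²) = 0.0251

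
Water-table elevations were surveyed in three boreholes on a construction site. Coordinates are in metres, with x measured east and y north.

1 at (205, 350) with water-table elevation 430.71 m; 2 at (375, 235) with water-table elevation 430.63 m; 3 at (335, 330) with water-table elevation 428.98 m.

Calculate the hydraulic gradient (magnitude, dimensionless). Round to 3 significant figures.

0.0299

Taking 1 as reference: 2−1 = (170, -115, -0.08); 3−1 = (130, -20, -1.73).
Solve a·Δx + b·Δy = Δh: det = 170·(-20) − 130·(-115) = 11550.
∂h/∂x = [(-0.08)·(-20) − (-1.73)·(-115)] / 11550 = -0.01709
∂h/∂y = [170·(-1.73) − 130·(-0.08)] / 11550 = -0.02456
|∇h| = √(-0.01709² + -0.02456²) = 0.02992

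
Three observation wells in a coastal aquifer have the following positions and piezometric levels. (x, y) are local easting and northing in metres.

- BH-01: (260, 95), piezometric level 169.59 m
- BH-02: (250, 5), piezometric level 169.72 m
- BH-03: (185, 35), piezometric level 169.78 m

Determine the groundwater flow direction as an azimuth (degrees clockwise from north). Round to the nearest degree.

050°

Taking BH-01 as reference: BH-02−BH-01 = (-10, -90, +0.13); BH-03−BH-01 = (-75, -60, +0.19).
Solve a·Δx + b·Δy = Δh: det = (-10)·(-60) − (-75)·(-90) = -6150.
∂h/∂x = [(+0.13)·(-60) − (+0.19)·(-90)] / -6150 = -0.001512
∂h/∂y = [(-10)·(+0.19) − (-75)·(+0.13)] / -6150 = -0.001276
Flow direction (−∇h) has components (+0.001512 E, +0.001276 N).
Azimuth = atan2(E, N) = atan2(+0.001512, +0.001276) = 49.8° ≈ 050°.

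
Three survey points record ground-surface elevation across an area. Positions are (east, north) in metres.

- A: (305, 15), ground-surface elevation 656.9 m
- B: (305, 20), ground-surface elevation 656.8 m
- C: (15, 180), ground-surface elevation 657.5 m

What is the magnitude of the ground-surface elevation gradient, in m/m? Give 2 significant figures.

0.024 m/m

Three-point gradient (reference A): Δ to B = (0, 5, -0.1), Δ to C = (-290, 165, +0.6).
∂z/∂x = -0.01345, ∂z/∂y = -0.02000 (det = 1450).
|∇f| = √(-0.01345² + -0.02000²) = 0.0241 m/m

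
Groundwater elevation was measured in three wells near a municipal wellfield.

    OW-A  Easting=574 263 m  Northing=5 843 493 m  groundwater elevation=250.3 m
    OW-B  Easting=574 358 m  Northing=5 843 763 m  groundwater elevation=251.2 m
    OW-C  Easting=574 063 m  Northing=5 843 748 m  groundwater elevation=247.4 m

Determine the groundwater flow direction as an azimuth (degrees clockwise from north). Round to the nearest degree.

Differences from OW-A: to OW-B (Δx, Δy, Δh) = (95, 270, +0.9); to OW-C = (-200, 255, -2.9).
Solve a·Δx + b·Δy = Δh: det = 95·255 − (-200)·270 = 78225.
∂h/∂x = [(+0.9)·255 − (-2.9)·270] / 78225 = +0.01294
∂h/∂y = [95·(-2.9) − (-200)·(+0.9)] / 78225 = -0.001221
Flow direction (−∇h) has components (-0.01294 E, +0.001221 N).
Azimuth = atan2(E, N) = atan2(-0.01294, +0.001221) = 275.4° ≈ 275°.

275°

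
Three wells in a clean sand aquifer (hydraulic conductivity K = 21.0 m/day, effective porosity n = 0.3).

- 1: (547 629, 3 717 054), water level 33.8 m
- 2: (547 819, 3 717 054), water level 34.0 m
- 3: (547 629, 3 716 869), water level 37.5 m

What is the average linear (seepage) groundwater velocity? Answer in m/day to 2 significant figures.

1.4 m/day

∂h/∂x = (34.0 − 33.8) / (547819 − 547629) = +0.001053
∂h/∂y = (37.5 − 33.8) / (3716869 − 3717054) = -0.02000
|∇h| = √(0.001053² + -0.02000²) = 0.02003
Seepage velocity v = K·i/n = 21.0 × 0.02003 / 0.3 = 1.402 m/day.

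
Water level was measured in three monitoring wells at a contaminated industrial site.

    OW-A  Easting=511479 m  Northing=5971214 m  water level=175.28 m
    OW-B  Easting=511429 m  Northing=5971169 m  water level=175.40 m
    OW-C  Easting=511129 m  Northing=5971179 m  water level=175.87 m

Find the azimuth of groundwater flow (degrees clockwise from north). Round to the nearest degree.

Taking OW-A as reference: OW-B−OW-A = (-50, -45, +0.12); OW-C−OW-A = (-350, -35, +0.59).
Solve a·Δx + b·Δy = Δh: det = (-50)·(-35) − (-350)·(-45) = -14000.
∂h/∂x = [(+0.12)·(-35) − (+0.59)·(-45)] / -14000 = -0.001596
∂h/∂y = [(-50)·(+0.59) − (-350)·(+0.12)] / -14000 = -0.0008929
Flow direction (−∇h) has components (+0.001596 E, +0.0008929 N).
Azimuth = atan2(E, N) = atan2(+0.001596, +0.0008929) = 60.8° ≈ 061°.

061°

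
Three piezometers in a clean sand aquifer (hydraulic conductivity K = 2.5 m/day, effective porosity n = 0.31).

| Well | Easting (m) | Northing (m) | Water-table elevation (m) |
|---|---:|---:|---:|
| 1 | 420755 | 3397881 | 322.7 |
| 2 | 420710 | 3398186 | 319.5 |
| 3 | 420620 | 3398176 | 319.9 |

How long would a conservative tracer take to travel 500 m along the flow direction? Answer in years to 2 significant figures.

15 years

Three-point gradient (reference 1): Δ to 2 = (-45, 305, -3.2), Δ to 3 = (-135, 295, -2.8).
∂h/∂x = -0.003226, ∂h/∂y = -0.01097 (det = 27900).
|∇h| = √(-0.003226² + -0.01097²) = 0.01143
Seepage velocity v = K·i/n = 2.5 × 0.01143 / 0.31 = 0.09218 m/day.
t = 500 / 0.09218 = 5424 days = 14.9 years.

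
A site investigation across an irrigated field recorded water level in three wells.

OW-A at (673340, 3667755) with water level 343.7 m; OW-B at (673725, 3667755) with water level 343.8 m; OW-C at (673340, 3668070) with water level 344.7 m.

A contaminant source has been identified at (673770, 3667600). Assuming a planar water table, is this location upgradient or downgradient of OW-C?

downgradient

∂h/∂x = (343.8 − 343.7) / (673725 − 673340) = +0.0002597
∂h/∂y = (344.7 − 343.7) / (3668070 − 3667755) = +0.003175
Head at (673770, 3667600) = 343.7 + (+0.0002597)·(430) + (+0.003175)·(-155) = 343.32 m.
That is lower than the 344.7 m at OW-C, so the point is downgradient.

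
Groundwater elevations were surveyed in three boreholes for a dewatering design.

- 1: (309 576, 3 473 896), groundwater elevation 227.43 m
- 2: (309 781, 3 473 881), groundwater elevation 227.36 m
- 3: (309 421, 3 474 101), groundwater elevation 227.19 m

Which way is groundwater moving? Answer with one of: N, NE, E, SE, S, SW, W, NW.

With h = a·x + b·y + c and 1 as origin, the differences give:
  205·a + (-15)·b = -0.07
  (-155)·a + 205·b = -0.24
Eliminate b (×205 and ×(-15), subtract): 39700·a = -17.950 → a = ∂h/∂x = -0.0004521
Back-substitute: b = ∂h/∂y = -0.001513.
Flow = −∇h = (+0.0004521 east, +0.001513 north), which points north.

N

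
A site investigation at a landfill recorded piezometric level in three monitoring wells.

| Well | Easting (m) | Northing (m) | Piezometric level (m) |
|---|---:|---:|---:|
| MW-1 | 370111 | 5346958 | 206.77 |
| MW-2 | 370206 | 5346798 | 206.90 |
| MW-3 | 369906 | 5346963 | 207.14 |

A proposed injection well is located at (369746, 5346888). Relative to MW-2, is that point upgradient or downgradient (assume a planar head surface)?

Differences from MW-1: to MW-2 (Δx, Δy, Δh) = (95, -160, +0.13); to MW-3 = (-205, 5, +0.37).
Determinant of the coordinate differences = 95·5 − (-205)·(-160) = -32325.
∂h/∂x = [(+0.13)·5 − (+0.37)·(-160)] / -32325 = -0.001852
∂h/∂y = [95·(+0.37) − (-205)·(+0.13)] / -32325 = -0.001912
Head at (369746, 5346888) = 206.77 + (-0.001852)·(-365) + (-0.001912)·(-70) = 207.58 m.
That is higher than the 206.90 m at MW-2, so the point is upgradient.

upgradient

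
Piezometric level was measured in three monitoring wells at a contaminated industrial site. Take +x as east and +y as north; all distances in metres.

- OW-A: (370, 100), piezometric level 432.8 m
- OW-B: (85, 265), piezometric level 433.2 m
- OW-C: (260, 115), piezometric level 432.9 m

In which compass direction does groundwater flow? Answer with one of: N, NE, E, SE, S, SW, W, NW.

Differences from OW-A: to OW-B (Δx, Δy, Δh) = (-285, 165, +0.4); to OW-C = (-110, 15, +0.1).
Determinant of the coordinate differences = (-285)·15 − (-110)·165 = 13875.
∂h/∂x = [(+0.4)·15 − (+0.1)·165] / 13875 = -0.0007568
∂h/∂y = [(-285)·(+0.1) − (-110)·(+0.4)] / 13875 = +0.001117
Flow = −∇h = (+0.0007568 east, -0.001117 north), which points southeast.

SE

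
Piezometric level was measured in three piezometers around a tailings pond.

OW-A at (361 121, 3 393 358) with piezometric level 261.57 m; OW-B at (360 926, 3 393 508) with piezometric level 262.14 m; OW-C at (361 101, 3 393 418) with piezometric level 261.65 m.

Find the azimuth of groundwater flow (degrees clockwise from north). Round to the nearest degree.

With h = a·x + b·y + c and OW-A as origin, the differences give:
  (-195)·a + 150·b = +0.57
  (-20)·a + 60·b = +0.08
Eliminate b (×60 and ×150, subtract): -8700·a = 22.200 → a = ∂h/∂x = -0.002552
Back-substitute: b = ∂h/∂y = +0.0004828.
Flow direction (−∇h) has components (+0.002552 E, -0.0004828 N).
Azimuth = atan2(E, N) = atan2(+0.002552, -0.0004828) = 100.7° ≈ 101°.

101°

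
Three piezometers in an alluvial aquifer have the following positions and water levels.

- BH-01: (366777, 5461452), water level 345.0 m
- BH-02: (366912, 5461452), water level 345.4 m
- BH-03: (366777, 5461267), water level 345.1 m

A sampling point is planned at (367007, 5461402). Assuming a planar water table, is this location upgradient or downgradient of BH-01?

upgradient

∂h/∂x = (345.4 − 345.0) / (366912 − 366777) = +0.002963
∂h/∂y = (345.1 − 345.0) / (5461267 − 5461452) = -0.0005405
Head at (367007, 5461402) = 345.0 + (+0.002963)·(230) + (-0.0005405)·(-50) = 345.71 m.
That is higher than the 345.0 m at BH-01, so the point is upgradient.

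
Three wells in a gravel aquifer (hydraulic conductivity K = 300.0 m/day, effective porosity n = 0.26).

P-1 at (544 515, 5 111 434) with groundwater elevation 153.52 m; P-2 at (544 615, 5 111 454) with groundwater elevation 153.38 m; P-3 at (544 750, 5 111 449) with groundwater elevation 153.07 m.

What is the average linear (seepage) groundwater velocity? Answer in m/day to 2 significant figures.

With h = a·x + b·y + c and P-1 as origin, the differences give:
  100·a + 20·b = -0.14
  235·a + 15·b = -0.45
Eliminate b (×15 and ×20, subtract): -3200·a = 6.900 → a = ∂h/∂x = -0.002156
Back-substitute: b = ∂h/∂y = +0.003781.
|∇h| = √(-0.002156² + 0.003781²) = 0.004353
Seepage velocity v = K·i/n = 300.0 × 0.004353 / 0.26 = 5.023 m/day.

5.0 m/day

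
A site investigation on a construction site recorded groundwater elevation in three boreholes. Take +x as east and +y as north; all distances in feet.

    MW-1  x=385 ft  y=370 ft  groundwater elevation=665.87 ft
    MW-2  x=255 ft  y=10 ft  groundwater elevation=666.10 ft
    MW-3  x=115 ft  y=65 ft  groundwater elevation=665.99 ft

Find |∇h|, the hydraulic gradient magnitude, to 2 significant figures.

With h = a·x + b·y + c and MW-1 as origin, the differences give:
  (-130)·a + (-360)·b = +0.23
  (-270)·a + (-305)·b = +0.12
Eliminate b (×(-305) and ×(-360), subtract): -57550·a = -26.950 → a = ∂h/∂x = +0.0004683
Back-substitute: b = ∂h/∂y = -0.0008080.
|∇h| = √(0.0004683² + -0.0008080²) = 0.0009339

0.00093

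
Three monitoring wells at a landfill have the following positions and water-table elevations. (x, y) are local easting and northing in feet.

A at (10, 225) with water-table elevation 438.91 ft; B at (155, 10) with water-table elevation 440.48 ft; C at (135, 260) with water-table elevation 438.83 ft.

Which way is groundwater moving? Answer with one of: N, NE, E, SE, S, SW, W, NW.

Differences from A: to B (Δx, Δy, Δh) = (145, -215, +1.57); to C = (125, 35, -0.08).
Solve a·Δx + b·Δy = Δh: det = 145·35 − 125·(-215) = 31950.
∂h/∂x = [(+1.57)·35 − (-0.08)·(-215)] / 31950 = +0.001182
∂h/∂y = [145·(-0.08) − 125·(+1.57)] / 31950 = -0.006505
Flow = −∇h = (-0.001182 east, +0.006505 north), which points north.

N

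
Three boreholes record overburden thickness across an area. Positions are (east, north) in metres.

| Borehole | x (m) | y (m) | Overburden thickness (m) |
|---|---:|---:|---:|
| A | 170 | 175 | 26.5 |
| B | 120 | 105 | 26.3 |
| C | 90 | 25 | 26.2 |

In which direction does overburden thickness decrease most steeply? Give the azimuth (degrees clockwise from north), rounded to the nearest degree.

Differences from A: to B (Δx, Δy, Δh) = (-50, -70, -0.2); to C = (-80, -150, -0.3).
Determinant of the coordinate differences = (-50)·(-150) − (-80)·(-70) = 1900.
∂d/∂x = [(-0.2)·(-150) − (-0.3)·(-70)] / 1900 = +0.004737
∂d/∂y = [(-50)·(-0.3) − (-80)·(-0.2)] / 1900 = -0.0005263
Steepest decrease is along −∇f: components (-0.004737 E, +0.0005263 N).
Azimuth = atan2(-0.004737, +0.0005263) = 276.3° ≈ 276°.

276°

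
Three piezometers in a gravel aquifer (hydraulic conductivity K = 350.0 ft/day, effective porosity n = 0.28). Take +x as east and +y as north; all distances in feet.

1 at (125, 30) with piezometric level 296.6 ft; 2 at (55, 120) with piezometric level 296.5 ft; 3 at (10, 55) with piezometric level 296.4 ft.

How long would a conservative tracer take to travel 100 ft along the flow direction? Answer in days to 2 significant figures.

Taking 1 as reference: 2−1 = (-70, 90, -0.1); 3−1 = (-115, 25, -0.2).
Solve a·Δx + b·Δy = Δh: det = (-70)·25 − (-115)·90 = 8600.
∂h/∂x = [(-0.1)·25 − (-0.2)·90] / 8600 = +0.001802
∂h/∂y = [(-70)·(-0.2) − (-115)·(-0.1)] / 8600 = +0.0002907
|∇h| = √(0.001802² + 0.0002907²) = 0.001825
Seepage velocity v = K·i/n = 350.0 × 0.001825 / 0.28 = 2.281 ft/day.
t = 100 / 2.281 = 43.84 days.

44 days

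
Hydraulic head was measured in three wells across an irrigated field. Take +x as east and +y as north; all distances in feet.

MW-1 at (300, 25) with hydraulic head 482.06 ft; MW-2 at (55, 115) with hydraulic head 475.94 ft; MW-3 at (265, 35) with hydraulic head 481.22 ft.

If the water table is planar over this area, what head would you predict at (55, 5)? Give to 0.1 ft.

Taking MW-1 as reference: MW-2−MW-1 = (-245, 90, -6.12); MW-3−MW-1 = (-35, 10, -0.84).
Determinant of the coordinate differences = (-245)·10 − (-35)·90 = 700.
∂h/∂x = [(-6.12)·10 − (-0.84)·90] / 700 = +0.02057
∂h/∂y = [(-245)·(-0.84) − (-35)·(-6.12)] / 700 = -0.01200
h(55, 5) = 482.06 + (+0.02057)·(-245) + (-0.01200)·(-20) = 482.06 -5.040 +0.240 = 477.260 ft.

477.3 ft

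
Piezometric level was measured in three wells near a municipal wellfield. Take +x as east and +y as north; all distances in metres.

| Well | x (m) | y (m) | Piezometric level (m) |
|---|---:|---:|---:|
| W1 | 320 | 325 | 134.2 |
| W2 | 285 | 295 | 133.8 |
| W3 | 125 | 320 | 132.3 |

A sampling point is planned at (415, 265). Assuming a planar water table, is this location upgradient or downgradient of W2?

upgradient

With h = a·x + b·y + c and W1 as origin, the differences give:
  (-35)·a + (-30)·b = -0.4
  (-195)·a + (-5)·b = -1.9
Eliminate b (×(-5) and ×(-30), subtract): -5675·a = -55.00 → a = ∂h/∂x = +0.009692
Back-substitute: b = ∂h/∂y = +0.002026.
Head at (415, 265) = 134.2 + (+0.009692)·(95) + (+0.002026)·(-60) = 135.00 m.
That is higher than the 133.8 m at W2, so the point is upgradient.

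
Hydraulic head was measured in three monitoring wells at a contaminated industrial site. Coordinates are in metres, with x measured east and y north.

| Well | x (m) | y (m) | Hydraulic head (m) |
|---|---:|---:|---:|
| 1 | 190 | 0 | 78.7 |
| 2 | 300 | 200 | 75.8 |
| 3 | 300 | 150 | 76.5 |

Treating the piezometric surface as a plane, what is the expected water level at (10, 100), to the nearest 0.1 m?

With h = a·x + b·y + c and 1 as origin, the differences give:
  110·a + 200·b = -2.9
  110·a + 150·b = -2.2
Eliminate b (×150 and ×200, subtract): -5500·a = 5.00 → a = ∂h/∂x = -0.0009091
Back-substitute: b = ∂h/∂y = -0.01400.
h(10, 100) = 78.7 + (-0.0009091)·(-180) + (-0.01400)·(100) = 78.7 +0.164 -1.400 = 77.464 m.

77.5 m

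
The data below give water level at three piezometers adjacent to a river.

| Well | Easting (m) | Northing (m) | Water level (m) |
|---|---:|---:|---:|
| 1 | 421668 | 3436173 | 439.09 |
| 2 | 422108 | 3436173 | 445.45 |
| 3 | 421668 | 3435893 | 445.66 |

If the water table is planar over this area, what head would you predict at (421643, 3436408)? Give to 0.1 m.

433.2 m

∂h/∂x = (445.45 − 439.09) / (422108 − 421668) = +0.01445
∂h/∂y = (445.66 − 439.09) / (3435893 − 3436173) = -0.02346
h(421643, 3436408) = 439.09 + (+0.01445)·(-25) + (-0.02346)·(235) = 439.09 -0.361 -5.514 = 433.215 m.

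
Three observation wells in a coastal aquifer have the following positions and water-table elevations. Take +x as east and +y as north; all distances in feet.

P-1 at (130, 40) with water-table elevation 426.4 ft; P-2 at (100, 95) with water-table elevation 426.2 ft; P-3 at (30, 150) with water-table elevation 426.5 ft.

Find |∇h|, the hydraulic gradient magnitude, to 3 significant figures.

0.0163

Taking P-1 as reference: P-2−P-1 = (-30, 55, -0.2); P-3−P-1 = (-100, 110, +0.1).
Solve a·Δx + b·Δy = Δh: det = (-30)·110 − (-100)·55 = 2200.
∂h/∂x = [(-0.2)·110 − (+0.1)·55] / 2200 = -0.01250
∂h/∂y = [(-30)·(+0.1) − (-100)·(-0.2)] / 2200 = -0.01045
|∇h| = √(-0.01250² + -0.01045²) = 0.01629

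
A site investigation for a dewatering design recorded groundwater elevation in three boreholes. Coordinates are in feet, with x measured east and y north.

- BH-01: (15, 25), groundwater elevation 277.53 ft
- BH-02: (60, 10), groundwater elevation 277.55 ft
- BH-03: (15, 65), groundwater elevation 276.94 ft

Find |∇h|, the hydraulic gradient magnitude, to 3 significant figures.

With h = a·x + b·y + c and BH-01 as origin, the differences give:
  45·a + (-15)·b = +0.02
  0·a + 40·b = -0.59
Eliminate b (×40 and ×(-15), subtract): 1800·a = -8.050 → a = ∂h/∂x = -0.004472
Back-substitute: b = ∂h/∂y = -0.01475.
|∇h| = √(-0.004472² + -0.01475²) = 0.01541

0.0154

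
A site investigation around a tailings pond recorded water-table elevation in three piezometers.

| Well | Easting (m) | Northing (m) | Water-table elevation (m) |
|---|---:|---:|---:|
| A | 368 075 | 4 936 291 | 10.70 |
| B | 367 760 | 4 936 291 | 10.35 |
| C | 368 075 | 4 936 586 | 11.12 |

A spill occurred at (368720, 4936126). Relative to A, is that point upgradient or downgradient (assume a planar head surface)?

upgradient

∂h/∂x = (10.35 − 10.70) / (367760 − 368075) = +0.001111
∂h/∂y = (11.12 − 10.70) / (4936586 − 4936291) = +0.001424
Head at (368720, 4936126) = 10.70 + (+0.001111)·(645) + (+0.001424)·(-165) = 11.18 m.
That is higher than the 10.70 m at A, so the point is upgradient.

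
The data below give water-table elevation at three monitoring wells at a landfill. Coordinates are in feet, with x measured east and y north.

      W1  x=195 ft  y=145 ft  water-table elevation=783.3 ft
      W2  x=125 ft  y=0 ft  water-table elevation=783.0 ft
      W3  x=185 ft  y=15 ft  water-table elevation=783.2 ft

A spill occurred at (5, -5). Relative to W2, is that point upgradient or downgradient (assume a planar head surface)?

With h = a·x + b·y + c and W1 as origin, the differences give:
  (-70)·a + (-145)·b = -0.3
  (-10)·a + (-130)·b = -0.1
Eliminate b (×(-130) and ×(-145), subtract): 7650·a = 24.50 → a = ∂h/∂x = +0.003203
Back-substitute: b = ∂h/∂y = +0.0005229.
Head at (5, -5) = 783.3 + (+0.003203)·(-190) + (+0.0005229)·(-150) = 782.61 ft.
That is lower than the 783.0 ft at W2, so the point is downgradient.

downgradient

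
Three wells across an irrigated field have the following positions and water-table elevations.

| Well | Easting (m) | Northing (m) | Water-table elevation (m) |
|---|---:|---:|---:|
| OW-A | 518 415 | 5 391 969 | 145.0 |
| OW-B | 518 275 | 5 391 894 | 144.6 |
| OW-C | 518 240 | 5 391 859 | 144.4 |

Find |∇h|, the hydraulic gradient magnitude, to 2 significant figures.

Differences from OW-A: to OW-B (Δx, Δy, Δh) = (-140, -75, -0.4); to OW-C = (-175, -110, -0.6).
Determinant of the coordinate differences = (-140)·(-110) − (-175)·(-75) = 2275.
∂h/∂x = [(-0.4)·(-110) − (-0.6)·(-75)] / 2275 = -0.0004396
∂h/∂y = [(-140)·(-0.6) − (-175)·(-0.4)] / 2275 = +0.006154
|∇h| = √(-0.0004396² + 0.006154²) = 0.00617

0.0062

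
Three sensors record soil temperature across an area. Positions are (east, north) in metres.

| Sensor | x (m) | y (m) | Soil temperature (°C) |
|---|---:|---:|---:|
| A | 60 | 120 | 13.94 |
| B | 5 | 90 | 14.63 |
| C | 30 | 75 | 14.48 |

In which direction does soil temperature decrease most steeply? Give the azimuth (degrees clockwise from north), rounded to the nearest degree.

With T = a·x + b·y + c and A as origin, the differences give:
  (-55)·a + (-30)·b = +0.69
  (-30)·a + (-45)·b = +0.54
Eliminate b (×(-45) and ×(-30), subtract): 1575·a = -14.850 → a = ∂T/∂x = -0.009429
Back-substitute: b = ∂T/∂y = -0.005714.
Steepest decrease is along −∇f: components (+0.009429 E, +0.005714 N).
Azimuth = atan2(+0.009429, +0.005714) = 58.8° ≈ 059°.

059°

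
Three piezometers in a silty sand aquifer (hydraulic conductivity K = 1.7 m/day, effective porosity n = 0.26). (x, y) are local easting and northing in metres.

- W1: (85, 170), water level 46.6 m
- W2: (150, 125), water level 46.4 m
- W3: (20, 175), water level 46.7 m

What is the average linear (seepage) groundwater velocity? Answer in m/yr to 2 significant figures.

Differences from W1: to W2 (Δx, Δy, Δh) = (65, -45, -0.2); to W3 = (-65, 5, +0.1).
Solve a·Δx + b·Δy = Δh: det = 65·5 − (-65)·(-45) = -2600.
∂h/∂x = [(-0.2)·5 − (+0.1)·(-45)] / -2600 = -0.001346
∂h/∂y = [65·(+0.1) − (-65)·(-0.2)] / -2600 = +0.002500
|∇h| = √(-0.001346² + 0.002500²) = 0.002839
Seepage velocity v = K·i/n = 1.7 × 0.002839 / 0.26 = 0.01856 m/day = 6.779 m/yr.

6.8 m/yr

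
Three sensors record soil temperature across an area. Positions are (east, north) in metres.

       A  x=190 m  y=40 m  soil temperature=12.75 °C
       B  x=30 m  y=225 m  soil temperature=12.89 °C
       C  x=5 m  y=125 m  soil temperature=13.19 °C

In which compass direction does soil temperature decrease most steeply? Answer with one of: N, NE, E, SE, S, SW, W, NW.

Taking A as reference: B−A = (-160, 185, +0.14); C−A = (-185, 85, +0.44).
Solve a·Δx + b·Δy = ΔT: det = (-160)·85 − (-185)·185 = 20625.
∂T/∂x = [(+0.14)·85 − (+0.44)·185] / 20625 = -0.003370
∂T/∂y = [(-160)·(+0.44) − (-185)·(+0.14)] / 20625 = -0.002158
Steepest decrease is along −∇f = (+0.003370 E, +0.002158 N) → northeast.

NE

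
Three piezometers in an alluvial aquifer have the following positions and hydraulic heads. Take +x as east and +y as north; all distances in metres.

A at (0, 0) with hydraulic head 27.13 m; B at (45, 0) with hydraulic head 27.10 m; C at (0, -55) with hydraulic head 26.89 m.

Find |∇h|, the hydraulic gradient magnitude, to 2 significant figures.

∂h/∂x = (27.10 − 27.13) / (45 − 0) = -0.0006667
∂h/∂y = (26.89 − 27.13) / (-55 − 0) = +0.004364
|∇h| = √(-0.0006667² + 0.004364²) = 0.004415

0.0044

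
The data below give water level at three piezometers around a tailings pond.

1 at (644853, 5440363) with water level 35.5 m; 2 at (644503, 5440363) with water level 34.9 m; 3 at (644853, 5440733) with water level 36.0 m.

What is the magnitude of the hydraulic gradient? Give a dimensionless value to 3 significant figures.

∂h/∂x = (34.9 − 35.5) / (644503 − 644853) = +0.001714
∂h/∂y = (36.0 − 35.5) / (5440733 − 5440363) = +0.001351
|∇h| = √(0.001714² + 0.001351²) = 0.002182

0.00218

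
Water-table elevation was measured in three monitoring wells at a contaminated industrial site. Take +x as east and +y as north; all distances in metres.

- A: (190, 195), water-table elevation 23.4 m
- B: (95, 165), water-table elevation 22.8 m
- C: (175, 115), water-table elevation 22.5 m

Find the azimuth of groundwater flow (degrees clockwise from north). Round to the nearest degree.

195°

Three-point gradient (reference A): Δ to B = (-95, -30, -0.6), Δ to C = (-15, -80, -0.9).
∂h/∂x = +0.002937, ∂h/∂y = +0.01070 (det = 7150).
Flow direction (−∇h) has components (-0.002937 E, -0.01070 N).
Azimuth = atan2(E, N) = atan2(-0.002937, -0.01070) = 195.4° ≈ 195°.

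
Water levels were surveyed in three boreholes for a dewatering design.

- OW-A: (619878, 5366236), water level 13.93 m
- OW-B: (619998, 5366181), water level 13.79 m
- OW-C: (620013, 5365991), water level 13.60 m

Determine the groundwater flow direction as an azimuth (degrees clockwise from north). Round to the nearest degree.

Taking OW-A as reference: OW-B−OW-A = (120, -55, -0.14); OW-C−OW-A = (135, -245, -0.33).
Determinant of the coordinate differences = 120·(-245) − 135·(-55) = -21975.
∂h/∂x = [(-0.14)·(-245) − (-0.33)·(-55)] / -21975 = -0.0007349
∂h/∂y = [120·(-0.33) − 135·(-0.14)] / -21975 = +0.0009420
Flow direction (−∇h) has components (+0.0007349 E, -0.0009420 N).
Azimuth = atan2(E, N) = atan2(+0.0007349, -0.0009420) = 142.0° ≈ 142°.

142°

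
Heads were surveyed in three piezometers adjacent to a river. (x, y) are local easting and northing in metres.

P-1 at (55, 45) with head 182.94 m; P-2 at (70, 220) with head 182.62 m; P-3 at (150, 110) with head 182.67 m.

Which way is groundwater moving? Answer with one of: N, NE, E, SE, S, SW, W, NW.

NE

Taking P-1 as reference: P-2−P-1 = (15, 175, -0.32); P-3−P-1 = (95, 65, -0.27).
Determinant of the coordinate differences = 15·65 − 95·175 = -15650.
∂h/∂x = [(-0.32)·65 − (-0.27)·175] / -15650 = -0.001690
∂h/∂y = [15·(-0.27) − 95·(-0.32)] / -15650 = -0.001684
Flow = −∇h = (+0.001690 east, +0.001684 north), which points northeast.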